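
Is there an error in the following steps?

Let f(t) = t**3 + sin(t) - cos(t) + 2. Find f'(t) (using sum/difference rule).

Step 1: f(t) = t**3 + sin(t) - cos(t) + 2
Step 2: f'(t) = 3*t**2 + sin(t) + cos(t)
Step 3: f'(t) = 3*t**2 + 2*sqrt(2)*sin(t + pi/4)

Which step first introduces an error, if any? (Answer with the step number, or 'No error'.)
Step 3

Step 3 is incorrect due to a wrong exponent.
The step shows: 3*t**2 + 2*sqrt(2)*sin(t + pi/4)
The correct value should be: 3*t**2 + sqrt(2)*sin(t + pi/4)

Explanation: The exponent 1/2 on 2 was incorrectly written as 3/2: the term sqrt(2)*sin(t + pi/4) was incorrectly written as 2*sqrt(2)*sin(t + pi/4)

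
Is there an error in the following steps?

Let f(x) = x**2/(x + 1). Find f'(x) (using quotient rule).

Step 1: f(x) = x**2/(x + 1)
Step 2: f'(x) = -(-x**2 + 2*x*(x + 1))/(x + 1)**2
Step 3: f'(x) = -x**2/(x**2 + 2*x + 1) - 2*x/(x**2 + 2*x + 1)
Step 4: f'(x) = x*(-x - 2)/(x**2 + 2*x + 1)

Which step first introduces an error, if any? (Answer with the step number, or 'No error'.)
Step 2

Step 2 is incorrect due to a sign flip.
The step shows: -(-x**2 + 2*x*(x + 1))/(x + 1)**2
The correct value should be: (-x**2 + 2*x*(x + 1))/(x + 1)**2

Explanation: The sign of the whole expression was flipped: the term (-x**2 + 2*x*(x + 1))/(x + 1)**2 was incorrectly written as -(-x**2 + 2*x*(x + 1))/(x + 1)**2
The later steps are derived from this incorrect expression, so the error originates in Step 2.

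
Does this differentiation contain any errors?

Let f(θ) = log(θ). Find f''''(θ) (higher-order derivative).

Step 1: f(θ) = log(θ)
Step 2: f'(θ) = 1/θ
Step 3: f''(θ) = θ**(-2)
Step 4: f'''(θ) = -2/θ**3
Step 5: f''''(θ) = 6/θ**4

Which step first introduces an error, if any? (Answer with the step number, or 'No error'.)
Step 3

Step 3 is incorrect due to a sign flip.
The step shows: θ**(-2)
The correct value should be: -1/θ**2

Explanation: The sign of the whole expression was flipped: the term -1/θ**2 was incorrectly written as θ**(-2)
The later steps are derived from this incorrect expression, so the error originates in Step 3.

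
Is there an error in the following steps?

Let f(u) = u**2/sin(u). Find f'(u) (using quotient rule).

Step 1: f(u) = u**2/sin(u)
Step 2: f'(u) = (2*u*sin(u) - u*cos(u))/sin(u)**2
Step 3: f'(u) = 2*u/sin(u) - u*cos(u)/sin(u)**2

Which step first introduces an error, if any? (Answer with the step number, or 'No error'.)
Step 2

Step 2 is incorrect due to a wrong exponent.
The step shows: (2*u*sin(u) - u*cos(u))/sin(u)**2
The correct value should be: (-u**2*cos(u) + 2*u*sin(u))/sin(u)**2

Explanation: The exponent 2 on u was incorrectly written as 1: the term (-u**2*cos(u) + 2*u*sin(u))/sin(u)**2 was incorrectly written as (2*u*sin(u) - u*cos(u))/sin(u)**2
The later steps are derived from this incorrect expression, so the error originates in Step 2.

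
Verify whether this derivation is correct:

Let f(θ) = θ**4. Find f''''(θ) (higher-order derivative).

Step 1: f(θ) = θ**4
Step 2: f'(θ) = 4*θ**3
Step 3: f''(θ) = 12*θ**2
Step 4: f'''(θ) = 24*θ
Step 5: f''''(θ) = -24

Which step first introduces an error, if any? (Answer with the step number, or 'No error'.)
Step 5

Step 5 is incorrect due to a sign flip.
The step shows: -24
The correct value should be: 24

Explanation: The sign of the whole expression was flipped: the term 24 was incorrectly written as -24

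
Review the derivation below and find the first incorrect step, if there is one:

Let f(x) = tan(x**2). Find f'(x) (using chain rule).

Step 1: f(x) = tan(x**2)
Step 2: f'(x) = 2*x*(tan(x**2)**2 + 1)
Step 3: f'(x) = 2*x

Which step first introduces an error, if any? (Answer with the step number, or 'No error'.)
Step 3

Step 3 is incorrect due to a dropped term.
The step shows: 2*x
The correct value should be: 2*x*tan(x**2)**2 + 2*x

Explanation: A term was dropped: the term 2*x*tan(x**2)**2 was incorrectly omitted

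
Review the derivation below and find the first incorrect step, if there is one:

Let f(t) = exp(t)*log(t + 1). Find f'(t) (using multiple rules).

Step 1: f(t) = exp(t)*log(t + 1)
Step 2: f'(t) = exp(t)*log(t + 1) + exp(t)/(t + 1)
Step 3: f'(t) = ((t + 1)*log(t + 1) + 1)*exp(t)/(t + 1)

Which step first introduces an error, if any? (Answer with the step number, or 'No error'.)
No error

All steps in this derivation are correct.
The final answer f'(t) = ((t + 1)*log(t + 1) + 1)*exp(t)/(t + 1) is valid.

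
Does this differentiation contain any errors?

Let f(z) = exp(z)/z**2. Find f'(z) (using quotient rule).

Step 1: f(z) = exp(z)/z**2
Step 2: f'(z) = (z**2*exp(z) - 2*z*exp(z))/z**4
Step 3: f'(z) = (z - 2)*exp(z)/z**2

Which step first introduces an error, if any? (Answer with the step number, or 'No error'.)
Step 3

Step 3 is incorrect due to a wrong exponent.
The step shows: (z - 2)*exp(z)/z**2
The correct value should be: (z - 2)*exp(z)/z**3

Explanation: The exponent -3 on z was incorrectly written as -2: the term (z - 2)*exp(z)/z**3 was incorrectly written as (z - 2)*exp(z)/z**2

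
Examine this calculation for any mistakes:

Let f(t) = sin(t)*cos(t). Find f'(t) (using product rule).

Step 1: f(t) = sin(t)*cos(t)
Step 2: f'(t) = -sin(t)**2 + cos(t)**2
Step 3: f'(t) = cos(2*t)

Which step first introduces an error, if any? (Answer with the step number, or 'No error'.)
No error

All steps in this derivation are correct.
The final answer f'(t) = cos(2*t) is valid.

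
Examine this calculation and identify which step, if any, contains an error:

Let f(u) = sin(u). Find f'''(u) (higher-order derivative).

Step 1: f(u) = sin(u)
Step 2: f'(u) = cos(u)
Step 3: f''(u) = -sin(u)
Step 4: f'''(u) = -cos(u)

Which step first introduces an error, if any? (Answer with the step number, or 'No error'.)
No error

All steps in this derivation are correct.
The final answer f'''(u) = -cos(u) is valid.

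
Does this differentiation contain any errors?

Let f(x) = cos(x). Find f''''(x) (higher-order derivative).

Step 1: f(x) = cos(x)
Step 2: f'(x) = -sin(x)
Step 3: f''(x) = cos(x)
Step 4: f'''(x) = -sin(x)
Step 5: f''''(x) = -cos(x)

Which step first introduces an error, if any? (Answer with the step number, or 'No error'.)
Step 3

Step 3 is incorrect due to a sign flip.
The step shows: cos(x)
The correct value should be: -cos(x)

Explanation: The sign of the whole expression was flipped: the term -cos(x) was incorrectly written as cos(x)
The later steps are derived from this incorrect expression, so the error originates in Step 3.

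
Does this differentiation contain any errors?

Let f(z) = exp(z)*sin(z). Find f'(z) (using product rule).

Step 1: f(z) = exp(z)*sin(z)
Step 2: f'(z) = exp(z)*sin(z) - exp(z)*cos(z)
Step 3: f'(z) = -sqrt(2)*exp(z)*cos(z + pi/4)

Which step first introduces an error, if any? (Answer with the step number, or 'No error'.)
Step 2

Step 2 is incorrect due to a sign flip.
The step shows: exp(z)*sin(z) - exp(z)*cos(z)
The correct value should be: exp(z)*sin(z) + exp(z)*cos(z)

Explanation: The sign of one term was flipped: the term exp(z)*cos(z) was incorrectly written as -exp(z)*cos(z)
The later steps are derived from this incorrect expression, so the error originates in Step 2.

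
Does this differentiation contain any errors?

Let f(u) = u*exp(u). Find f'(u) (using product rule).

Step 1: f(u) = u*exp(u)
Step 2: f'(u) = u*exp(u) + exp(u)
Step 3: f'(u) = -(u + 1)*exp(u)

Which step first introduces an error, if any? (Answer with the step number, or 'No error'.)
Step 3

Step 3 is incorrect due to a sign flip.
The step shows: -(u + 1)*exp(u)
The correct value should be: (u + 1)*exp(u)

Explanation: The sign of the whole expression was flipped: the term (u + 1)*exp(u) was incorrectly written as -(u + 1)*exp(u)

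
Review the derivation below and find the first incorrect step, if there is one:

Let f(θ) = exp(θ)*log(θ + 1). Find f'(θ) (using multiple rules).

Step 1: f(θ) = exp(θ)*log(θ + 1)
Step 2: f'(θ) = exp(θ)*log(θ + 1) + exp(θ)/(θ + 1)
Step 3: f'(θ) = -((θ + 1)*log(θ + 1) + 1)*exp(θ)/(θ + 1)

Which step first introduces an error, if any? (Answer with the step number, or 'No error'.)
Step 3

Step 3 is incorrect due to a sign flip.
The step shows: -((θ + 1)*log(θ + 1) + 1)*exp(θ)/(θ + 1)
The correct value should be: ((θ + 1)*log(θ + 1) + 1)*exp(θ)/(θ + 1)

Explanation: The sign of the whole expression was flipped: the term ((θ + 1)*log(θ + 1) + 1)*exp(θ)/(θ + 1) was incorrectly written as -((θ + 1)*log(θ + 1) + 1)*exp(θ)/(θ + 1)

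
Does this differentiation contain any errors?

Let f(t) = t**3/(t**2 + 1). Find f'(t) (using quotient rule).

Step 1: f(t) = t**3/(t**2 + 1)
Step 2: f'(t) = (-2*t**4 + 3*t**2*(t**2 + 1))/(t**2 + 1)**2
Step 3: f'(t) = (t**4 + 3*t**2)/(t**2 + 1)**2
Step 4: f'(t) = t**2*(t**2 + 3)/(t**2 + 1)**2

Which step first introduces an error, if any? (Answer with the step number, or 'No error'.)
No error

All steps in this derivation are correct.
The final answer f'(t) = t**2*(t**2 + 3)/(t**2 + 1)**2 is valid.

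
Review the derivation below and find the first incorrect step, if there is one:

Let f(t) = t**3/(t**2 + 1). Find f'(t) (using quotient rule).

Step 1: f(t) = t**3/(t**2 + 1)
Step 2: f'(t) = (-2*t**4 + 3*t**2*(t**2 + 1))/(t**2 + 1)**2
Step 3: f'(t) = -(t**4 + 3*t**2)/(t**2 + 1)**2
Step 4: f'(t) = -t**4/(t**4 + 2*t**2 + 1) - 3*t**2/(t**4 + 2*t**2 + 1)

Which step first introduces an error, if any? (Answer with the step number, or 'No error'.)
Step 3

Step 3 is incorrect due to a sign flip.
The step shows: -(t**4 + 3*t**2)/(t**2 + 1)**2
The correct value should be: (t**4 + 3*t**2)/(t**2 + 1)**2

Explanation: The sign of the whole expression was flipped: the term (t**4 + 3*t**2)/(t**2 + 1)**2 was incorrectly written as -(t**4 + 3*t**2)/(t**2 + 1)**2
The later steps are derived from this incorrect expression, so the error originates in Step 3.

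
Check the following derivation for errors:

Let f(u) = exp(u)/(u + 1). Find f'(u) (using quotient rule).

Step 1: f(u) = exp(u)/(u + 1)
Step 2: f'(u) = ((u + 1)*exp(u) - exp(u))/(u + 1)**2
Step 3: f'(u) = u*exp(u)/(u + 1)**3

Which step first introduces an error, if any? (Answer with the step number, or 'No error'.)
Step 3

Step 3 is incorrect due to a wrong exponent.
The step shows: u*exp(u)/(u + 1)**3
The correct value should be: u*exp(u)/(u + 1)**2

Explanation: The exponent -2 on u + 1 was incorrectly written as -3: the term u*exp(u)/(u + 1)**2 was incorrectly written as u*exp(u)/(u + 1)**3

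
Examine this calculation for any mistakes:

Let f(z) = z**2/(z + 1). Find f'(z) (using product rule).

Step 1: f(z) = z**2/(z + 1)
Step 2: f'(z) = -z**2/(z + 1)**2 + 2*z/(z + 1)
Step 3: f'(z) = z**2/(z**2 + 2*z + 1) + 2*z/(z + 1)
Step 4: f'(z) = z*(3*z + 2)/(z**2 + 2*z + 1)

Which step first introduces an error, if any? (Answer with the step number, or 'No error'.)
Step 3

Step 3 is incorrect due to a sign flip.
The step shows: z**2/(z**2 + 2*z + 1) + 2*z/(z + 1)
The correct value should be: -z**2/(z**2 + 2*z + 1) + 2*z/(z + 1)

Explanation: The sign of one term was flipped: the term -z**2/(z**2 + 2*z + 1) was incorrectly written as z**2/(z**2 + 2*z + 1)
The later steps are derived from this incorrect expression, so the error originates in Step 3.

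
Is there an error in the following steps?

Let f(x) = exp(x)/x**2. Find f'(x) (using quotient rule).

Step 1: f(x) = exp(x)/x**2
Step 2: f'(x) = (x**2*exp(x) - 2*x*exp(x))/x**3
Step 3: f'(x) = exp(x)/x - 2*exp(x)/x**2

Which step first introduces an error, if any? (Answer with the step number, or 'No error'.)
Step 2

Step 2 is incorrect due to a wrong exponent.
The step shows: (x**2*exp(x) - 2*x*exp(x))/x**3
The correct value should be: (x**2*exp(x) - 2*x*exp(x))/x**4

Explanation: The exponent -4 on x was incorrectly written as -3: the term (x**2*exp(x) - 2*x*exp(x))/x**4 was incorrectly written as (x**2*exp(x) - 2*x*exp(x))/x**3
The later steps are derived from this incorrect expression, so the error originates in Step 2.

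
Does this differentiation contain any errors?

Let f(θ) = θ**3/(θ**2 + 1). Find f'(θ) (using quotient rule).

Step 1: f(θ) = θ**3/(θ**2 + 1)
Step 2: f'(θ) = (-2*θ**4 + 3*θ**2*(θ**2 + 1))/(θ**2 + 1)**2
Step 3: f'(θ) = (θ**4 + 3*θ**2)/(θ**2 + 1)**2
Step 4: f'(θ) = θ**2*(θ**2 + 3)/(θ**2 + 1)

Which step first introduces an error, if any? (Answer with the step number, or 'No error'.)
Step 4

Step 4 is incorrect due to a wrong exponent.
The step shows: θ**2*(θ**2 + 3)/(θ**2 + 1)
The correct value should be: θ**2*(θ**2 + 3)/(θ**2 + 1)**2

Explanation: The exponent -2 on θ**2 + 1 was incorrectly written as -1: the term θ**2*(θ**2 + 3)/(θ**2 + 1)**2 was incorrectly written as θ**2*(θ**2 + 3)/(θ**2 + 1)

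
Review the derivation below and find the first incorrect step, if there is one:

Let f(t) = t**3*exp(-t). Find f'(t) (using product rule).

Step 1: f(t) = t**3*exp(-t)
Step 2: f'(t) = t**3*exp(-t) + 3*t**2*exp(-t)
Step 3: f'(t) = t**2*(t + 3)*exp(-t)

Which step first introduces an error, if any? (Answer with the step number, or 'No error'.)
Step 2

Step 2 is incorrect due to a sign flip.
The step shows: t**3*exp(-t) + 3*t**2*exp(-t)
The correct value should be: -t**3*exp(-t) + 3*t**2*exp(-t)

Explanation: The sign of one term was flipped: the term -t**3*exp(-t) was incorrectly written as t**3*exp(-t)
The later steps are derived from this incorrect expression, so the error originates in Step 2.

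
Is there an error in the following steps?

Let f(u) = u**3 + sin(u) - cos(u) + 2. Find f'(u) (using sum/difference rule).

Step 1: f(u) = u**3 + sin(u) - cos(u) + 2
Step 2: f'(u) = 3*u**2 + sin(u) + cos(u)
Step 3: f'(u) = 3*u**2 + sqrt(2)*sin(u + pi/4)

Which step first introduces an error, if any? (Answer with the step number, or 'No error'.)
No error

All steps in this derivation are correct.
The final answer f'(u) = 3*u**2 + sqrt(2)*sin(u + pi/4) is valid.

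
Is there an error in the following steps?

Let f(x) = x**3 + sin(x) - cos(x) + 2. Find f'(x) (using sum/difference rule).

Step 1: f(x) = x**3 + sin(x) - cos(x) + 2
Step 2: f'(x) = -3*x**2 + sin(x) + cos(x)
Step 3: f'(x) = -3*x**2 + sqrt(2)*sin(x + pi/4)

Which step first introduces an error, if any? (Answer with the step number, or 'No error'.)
Step 2

Step 2 is incorrect due to a sign flip.
The step shows: -3*x**2 + sin(x) + cos(x)
The correct value should be: 3*x**2 + sin(x) + cos(x)

Explanation: The sign of one term was flipped: the term 3*x**2 was incorrectly written as -3*x**2
The later steps are derived from this incorrect expression, so the error originates in Step 2.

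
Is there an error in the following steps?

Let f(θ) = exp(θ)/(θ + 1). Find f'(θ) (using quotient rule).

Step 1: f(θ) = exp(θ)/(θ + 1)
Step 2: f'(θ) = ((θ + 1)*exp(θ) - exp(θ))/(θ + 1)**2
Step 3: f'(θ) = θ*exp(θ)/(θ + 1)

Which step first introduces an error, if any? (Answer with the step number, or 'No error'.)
Step 3

Step 3 is incorrect due to a wrong exponent.
The step shows: θ*exp(θ)/(θ + 1)
The correct value should be: θ*exp(θ)/(θ + 1)**2

Explanation: The exponent -2 on θ + 1 was incorrectly written as -1: the term θ*exp(θ)/(θ + 1)**2 was incorrectly written as θ*exp(θ)/(θ + 1)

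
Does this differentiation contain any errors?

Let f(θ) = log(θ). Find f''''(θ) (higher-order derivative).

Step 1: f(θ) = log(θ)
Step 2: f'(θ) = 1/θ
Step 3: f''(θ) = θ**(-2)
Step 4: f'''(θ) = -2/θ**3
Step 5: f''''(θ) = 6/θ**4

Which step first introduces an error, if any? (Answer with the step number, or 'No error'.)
Step 3

Step 3 is incorrect due to a sign flip.
The step shows: θ**(-2)
The correct value should be: -1/θ**2

Explanation: The sign of the whole expression was flipped: the term -1/θ**2 was incorrectly written as θ**(-2)
The later steps are derived from this incorrect expression, so the error originates in Step 3.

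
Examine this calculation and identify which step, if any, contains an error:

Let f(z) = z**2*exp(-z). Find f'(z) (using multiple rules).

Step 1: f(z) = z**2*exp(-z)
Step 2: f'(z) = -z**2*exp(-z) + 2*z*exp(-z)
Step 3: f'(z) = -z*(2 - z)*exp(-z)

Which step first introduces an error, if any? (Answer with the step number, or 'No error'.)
Step 3

Step 3 is incorrect due to a sign flip.
The step shows: -z*(2 - z)*exp(-z)
The correct value should be: z*(2 - z)*exp(-z)

Explanation: The sign of the whole expression was flipped: the term z*(2 - z)*exp(-z) was incorrectly written as -z*(2 - z)*exp(-z)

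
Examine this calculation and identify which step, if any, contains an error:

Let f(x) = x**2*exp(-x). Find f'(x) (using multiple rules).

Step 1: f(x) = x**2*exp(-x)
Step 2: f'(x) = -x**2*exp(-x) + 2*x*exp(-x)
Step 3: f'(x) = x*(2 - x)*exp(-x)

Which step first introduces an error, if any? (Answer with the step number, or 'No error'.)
No error

All steps in this derivation are correct.
The final answer f'(x) = x*(2 - x)*exp(-x) is valid.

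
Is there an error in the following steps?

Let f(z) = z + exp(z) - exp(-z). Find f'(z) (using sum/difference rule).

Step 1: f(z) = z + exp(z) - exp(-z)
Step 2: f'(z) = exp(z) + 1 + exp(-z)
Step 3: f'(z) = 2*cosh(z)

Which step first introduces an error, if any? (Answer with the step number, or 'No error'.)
Step 3

Step 3 is incorrect due to a dropped term.
The step shows: 2*cosh(z)
The correct value should be: 2*cosh(z) + 1

Explanation: A term was dropped: the term 1 was incorrectly omitted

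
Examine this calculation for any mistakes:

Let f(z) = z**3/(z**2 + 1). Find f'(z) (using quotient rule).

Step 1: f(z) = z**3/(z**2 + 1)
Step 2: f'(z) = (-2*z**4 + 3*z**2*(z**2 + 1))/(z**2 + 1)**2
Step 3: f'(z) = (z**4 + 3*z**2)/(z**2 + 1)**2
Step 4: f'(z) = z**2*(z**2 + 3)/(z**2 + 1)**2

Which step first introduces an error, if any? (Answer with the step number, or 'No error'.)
No error

All steps in this derivation are correct.
The final answer f'(z) = z**2*(z**2 + 3)/(z**2 + 1)**2 is valid.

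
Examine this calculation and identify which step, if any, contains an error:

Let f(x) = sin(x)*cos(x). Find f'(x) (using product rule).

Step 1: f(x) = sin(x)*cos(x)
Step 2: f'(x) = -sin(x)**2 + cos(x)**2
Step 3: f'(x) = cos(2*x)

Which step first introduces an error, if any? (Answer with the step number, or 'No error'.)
No error

All steps in this derivation are correct.
The final answer f'(x) = cos(2*x) is valid.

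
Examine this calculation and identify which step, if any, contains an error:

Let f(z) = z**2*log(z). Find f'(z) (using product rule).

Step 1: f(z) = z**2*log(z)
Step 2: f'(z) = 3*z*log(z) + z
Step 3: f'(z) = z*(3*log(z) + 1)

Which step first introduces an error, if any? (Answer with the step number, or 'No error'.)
Step 2

Step 2 is incorrect due to a wrong coefficient.
The step shows: 3*z*log(z) + z
The correct value should be: 2*z*log(z) + z

Explanation: The coefficient 2 was incorrectly written as 3: the term 2*z*log(z) was incorrectly written as 3*z*log(z)
The later steps are derived from this incorrect expression, so the error originates in Step 2.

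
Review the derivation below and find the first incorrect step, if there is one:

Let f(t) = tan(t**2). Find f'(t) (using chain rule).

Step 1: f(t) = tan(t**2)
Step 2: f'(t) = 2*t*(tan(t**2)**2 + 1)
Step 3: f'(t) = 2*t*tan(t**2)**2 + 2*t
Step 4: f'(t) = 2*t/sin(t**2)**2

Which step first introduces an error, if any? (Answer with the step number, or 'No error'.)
Step 4

Step 4 is incorrect due to a wrong trig function.
The step shows: 2*t/sin(t**2)**2
The correct value should be: 2*t/cos(t**2)**2

Explanation: cos(t**2) was incorrectly written as sin(t**2): the term 2*t/cos(t**2)**2 was incorrectly written as 2*t/sin(t**2)**2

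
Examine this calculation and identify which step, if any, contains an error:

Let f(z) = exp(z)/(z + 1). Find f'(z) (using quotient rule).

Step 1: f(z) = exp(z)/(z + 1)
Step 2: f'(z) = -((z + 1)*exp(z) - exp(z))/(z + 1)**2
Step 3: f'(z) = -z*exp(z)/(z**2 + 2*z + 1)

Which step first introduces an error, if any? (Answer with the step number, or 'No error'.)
Step 2

Step 2 is incorrect due to a sign flip.
The step shows: -((z + 1)*exp(z) - exp(z))/(z + 1)**2
The correct value should be: ((z + 1)*exp(z) - exp(z))/(z + 1)**2

Explanation: The sign of the whole expression was flipped: the term ((z + 1)*exp(z) - exp(z))/(z + 1)**2 was incorrectly written as -((z + 1)*exp(z) - exp(z))/(z + 1)**2
The later steps are derived from this incorrect expression, so the error originates in Step 2.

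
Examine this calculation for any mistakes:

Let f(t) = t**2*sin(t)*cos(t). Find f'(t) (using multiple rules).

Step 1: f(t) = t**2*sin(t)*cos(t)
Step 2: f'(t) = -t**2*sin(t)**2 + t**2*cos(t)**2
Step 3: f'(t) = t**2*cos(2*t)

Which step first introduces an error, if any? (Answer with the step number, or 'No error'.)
Step 2

Step 2 is incorrect due to a dropped term.
The step shows: -t**2*sin(t)**2 + t**2*cos(t)**2
The correct value should be: -t**2*sin(t)**2 + t**2*cos(t)**2 + 2*t*sin(t)*cos(t)

Explanation: A term was dropped: the term 2*t*sin(t)*cos(t) was incorrectly omitted
The later steps are derived from this incorrect expression, so the error originates in Step 2.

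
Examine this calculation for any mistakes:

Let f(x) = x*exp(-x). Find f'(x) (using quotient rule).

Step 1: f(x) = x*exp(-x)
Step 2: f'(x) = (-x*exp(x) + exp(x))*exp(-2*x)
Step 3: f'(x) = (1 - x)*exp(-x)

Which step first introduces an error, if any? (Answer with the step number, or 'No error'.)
No error

All steps in this derivation are correct.
The final answer f'(x) = (1 - x)*exp(-x) is valid.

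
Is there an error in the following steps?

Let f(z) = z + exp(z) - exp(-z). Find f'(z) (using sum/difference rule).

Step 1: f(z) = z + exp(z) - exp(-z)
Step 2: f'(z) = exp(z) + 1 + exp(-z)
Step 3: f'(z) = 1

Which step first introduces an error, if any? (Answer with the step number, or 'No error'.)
Step 3

Step 3 is incorrect due to a dropped term.
The step shows: 1
The correct value should be: 2*cosh(z) + 1

Explanation: A term was dropped: the term 2*cosh(z) was incorrectly omitted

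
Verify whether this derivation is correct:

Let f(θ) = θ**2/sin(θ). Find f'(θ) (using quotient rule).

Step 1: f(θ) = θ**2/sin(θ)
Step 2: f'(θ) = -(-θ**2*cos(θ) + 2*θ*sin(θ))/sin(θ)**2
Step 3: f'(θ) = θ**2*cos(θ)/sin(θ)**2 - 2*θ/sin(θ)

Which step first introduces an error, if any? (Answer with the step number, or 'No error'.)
Step 2

Step 2 is incorrect due to a sign flip.
The step shows: -(-θ**2*cos(θ) + 2*θ*sin(θ))/sin(θ)**2
The correct value should be: (-θ**2*cos(θ) + 2*θ*sin(θ))/sin(θ)**2

Explanation: The sign of the whole expression was flipped: the term (-θ**2*cos(θ) + 2*θ*sin(θ))/sin(θ)**2 was incorrectly written as -(-θ**2*cos(θ) + 2*θ*sin(θ))/sin(θ)**2
The later steps are derived from this incorrect expression, so the error originates in Step 2.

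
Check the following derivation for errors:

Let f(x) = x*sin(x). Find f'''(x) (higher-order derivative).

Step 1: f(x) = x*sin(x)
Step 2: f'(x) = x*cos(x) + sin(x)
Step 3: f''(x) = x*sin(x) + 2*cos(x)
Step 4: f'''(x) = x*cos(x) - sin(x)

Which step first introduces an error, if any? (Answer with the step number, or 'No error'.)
Step 3

Step 3 is incorrect due to a sign flip.
The step shows: x*sin(x) + 2*cos(x)
The correct value should be: -x*sin(x) + 2*cos(x)

Explanation: The sign of one term was flipped: the term -x*sin(x) was incorrectly written as x*sin(x)
The later steps are derived from this incorrect expression, so the error originates in Step 3.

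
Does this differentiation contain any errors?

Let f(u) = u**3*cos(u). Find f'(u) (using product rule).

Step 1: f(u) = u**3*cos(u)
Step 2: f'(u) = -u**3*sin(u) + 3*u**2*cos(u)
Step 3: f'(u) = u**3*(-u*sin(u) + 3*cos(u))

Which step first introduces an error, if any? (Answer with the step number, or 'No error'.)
Step 3

Step 3 is incorrect due to a wrong exponent.
The step shows: u**3*(-u*sin(u) + 3*cos(u))
The correct value should be: u**2*(-u*sin(u) + 3*cos(u))

Explanation: The exponent 2 on u was incorrectly written as 3: the term u**2*(-u*sin(u) + 3*cos(u)) was incorrectly written as u**3*(-u*sin(u) + 3*cos(u))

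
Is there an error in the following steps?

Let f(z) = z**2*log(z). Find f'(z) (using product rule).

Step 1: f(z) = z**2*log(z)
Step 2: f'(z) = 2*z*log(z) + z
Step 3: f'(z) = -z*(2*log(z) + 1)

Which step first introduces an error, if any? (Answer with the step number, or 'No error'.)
Step 3

Step 3 is incorrect due to a sign flip.
The step shows: -z*(2*log(z) + 1)
The correct value should be: z*(2*log(z) + 1)

Explanation: The sign of the whole expression was flipped: the term z*(2*log(z) + 1) was incorrectly written as -z*(2*log(z) + 1)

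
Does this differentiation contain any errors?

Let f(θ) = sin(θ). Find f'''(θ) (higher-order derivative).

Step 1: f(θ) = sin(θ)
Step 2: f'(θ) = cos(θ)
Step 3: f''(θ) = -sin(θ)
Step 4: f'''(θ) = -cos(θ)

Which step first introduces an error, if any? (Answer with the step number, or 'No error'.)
No error

All steps in this derivation are correct.
The final answer f'''(θ) = -cos(θ) is valid.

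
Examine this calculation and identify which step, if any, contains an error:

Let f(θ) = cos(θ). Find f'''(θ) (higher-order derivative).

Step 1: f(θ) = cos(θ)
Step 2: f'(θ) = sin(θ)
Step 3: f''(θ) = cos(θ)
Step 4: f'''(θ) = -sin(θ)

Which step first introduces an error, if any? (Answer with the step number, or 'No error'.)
Step 2

Step 2 is incorrect due to a sign flip.
The step shows: sin(θ)
The correct value should be: -sin(θ)

Explanation: The sign of the whole expression was flipped: the term -sin(θ) was incorrectly written as sin(θ)
The later steps are derived from this incorrect expression, so the error originates in Step 2.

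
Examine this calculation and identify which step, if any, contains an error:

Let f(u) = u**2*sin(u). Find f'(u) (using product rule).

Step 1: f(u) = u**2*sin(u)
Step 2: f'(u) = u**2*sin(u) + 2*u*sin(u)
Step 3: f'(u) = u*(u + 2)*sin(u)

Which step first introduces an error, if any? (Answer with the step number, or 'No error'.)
Step 2

Step 2 is incorrect due to a wrong trig function.
The step shows: u**2*sin(u) + 2*u*sin(u)
The correct value should be: u**2*cos(u) + 2*u*sin(u)

Explanation: cos(u) was incorrectly written as sin(u): the term u**2*cos(u) was incorrectly written as u**2*sin(u)
The later steps are derived from this incorrect expression, so the error originates in Step 2.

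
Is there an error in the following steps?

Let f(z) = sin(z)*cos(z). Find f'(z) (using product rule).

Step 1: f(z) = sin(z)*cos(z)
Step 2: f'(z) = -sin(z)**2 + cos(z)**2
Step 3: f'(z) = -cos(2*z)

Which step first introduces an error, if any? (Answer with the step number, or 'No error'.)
Step 3

Step 3 is incorrect due to a sign flip.
The step shows: -cos(2*z)
The correct value should be: cos(2*z)

Explanation: The sign of the whole expression was flipped: the term cos(2*z) was incorrectly written as -cos(2*z)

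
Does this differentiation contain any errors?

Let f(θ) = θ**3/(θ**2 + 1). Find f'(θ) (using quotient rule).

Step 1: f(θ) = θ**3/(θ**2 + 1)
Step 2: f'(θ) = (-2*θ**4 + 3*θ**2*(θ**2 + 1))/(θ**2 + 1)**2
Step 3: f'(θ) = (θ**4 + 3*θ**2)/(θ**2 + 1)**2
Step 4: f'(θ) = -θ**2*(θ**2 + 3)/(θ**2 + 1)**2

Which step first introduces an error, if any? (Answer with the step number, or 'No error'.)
Step 4

Step 4 is incorrect due to a sign flip.
The step shows: -θ**2*(θ**2 + 3)/(θ**2 + 1)**2
The correct value should be: θ**2*(θ**2 + 3)/(θ**2 + 1)**2

Explanation: The sign of the whole expression was flipped: the term θ**2*(θ**2 + 3)/(θ**2 + 1)**2 was incorrectly written as -θ**2*(θ**2 + 3)/(θ**2 + 1)**2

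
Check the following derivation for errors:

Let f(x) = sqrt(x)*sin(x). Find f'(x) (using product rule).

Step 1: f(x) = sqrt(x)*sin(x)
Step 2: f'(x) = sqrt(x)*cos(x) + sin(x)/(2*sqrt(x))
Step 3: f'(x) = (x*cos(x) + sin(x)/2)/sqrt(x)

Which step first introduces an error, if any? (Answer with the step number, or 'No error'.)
No error

All steps in this derivation are correct.
The final answer f'(x) = (x*cos(x) + sin(x)/2)/sqrt(x) is valid.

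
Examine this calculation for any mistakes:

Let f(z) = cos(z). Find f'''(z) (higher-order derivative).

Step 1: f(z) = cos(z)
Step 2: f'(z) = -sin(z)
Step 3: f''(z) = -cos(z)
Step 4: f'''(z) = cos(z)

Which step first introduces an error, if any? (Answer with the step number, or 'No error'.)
Step 4

Step 4 is incorrect due to a wrong trig function.
The step shows: cos(z)
The correct value should be: sin(z)

Explanation: sin(z) was incorrectly written as cos(z): the term sin(z) was incorrectly written as cos(z)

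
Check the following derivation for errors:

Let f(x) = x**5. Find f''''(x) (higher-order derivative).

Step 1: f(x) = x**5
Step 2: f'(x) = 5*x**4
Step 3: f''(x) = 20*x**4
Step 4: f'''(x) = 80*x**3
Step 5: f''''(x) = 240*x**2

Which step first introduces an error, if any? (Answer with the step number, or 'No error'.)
Step 3

Step 3 is incorrect due to a wrong exponent.
The step shows: 20*x**4
The correct value should be: 20*x**3

Explanation: The exponent 3 on x was incorrectly written as 4: the term 20*x**3 was incorrectly written as 20*x**4
The later steps are derived from this incorrect expression, so the error originates in Step 3.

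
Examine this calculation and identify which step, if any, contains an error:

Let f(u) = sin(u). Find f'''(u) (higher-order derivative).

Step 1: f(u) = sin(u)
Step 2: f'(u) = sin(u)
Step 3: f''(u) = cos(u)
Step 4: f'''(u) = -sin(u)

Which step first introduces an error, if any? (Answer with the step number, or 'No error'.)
Step 2

Step 2 is incorrect due to a wrong trig function.
The step shows: sin(u)
The correct value should be: cos(u)

Explanation: cos(u) was incorrectly written as sin(u): the term cos(u) was incorrectly written as sin(u)
The later steps are derived from this incorrect expression, so the error originates in Step 2.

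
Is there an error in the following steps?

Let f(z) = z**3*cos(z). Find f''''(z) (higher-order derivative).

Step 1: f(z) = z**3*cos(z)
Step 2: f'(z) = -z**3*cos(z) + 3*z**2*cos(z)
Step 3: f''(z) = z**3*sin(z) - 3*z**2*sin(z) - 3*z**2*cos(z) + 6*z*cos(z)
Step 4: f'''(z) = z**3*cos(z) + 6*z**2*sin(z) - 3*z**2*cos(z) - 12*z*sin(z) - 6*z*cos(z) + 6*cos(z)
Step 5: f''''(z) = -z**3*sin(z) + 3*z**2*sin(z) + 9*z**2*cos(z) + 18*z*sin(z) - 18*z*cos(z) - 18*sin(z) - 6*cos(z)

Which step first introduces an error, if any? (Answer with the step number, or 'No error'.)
Step 2

Step 2 is incorrect due to a wrong trig function.
The step shows: -z**3*cos(z) + 3*z**2*cos(z)
The correct value should be: -z**3*sin(z) + 3*z**2*cos(z)

Explanation: sin(z) was incorrectly written as cos(z): the term -z**3*sin(z) was incorrectly written as -z**3*cos(z)
The later steps are derived from this incorrect expression, so the error originates in Step 2.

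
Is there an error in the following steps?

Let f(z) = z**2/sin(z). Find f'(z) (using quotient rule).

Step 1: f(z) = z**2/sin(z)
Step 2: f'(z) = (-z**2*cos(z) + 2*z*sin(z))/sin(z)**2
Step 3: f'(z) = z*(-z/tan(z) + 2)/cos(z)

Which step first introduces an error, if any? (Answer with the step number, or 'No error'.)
Step 3

Step 3 is incorrect due to a wrong trig function.
The step shows: z*(-z/tan(z) + 2)/cos(z)
The correct value should be: z*(-z/tan(z) + 2)/sin(z)

Explanation: sin(z) was incorrectly written as cos(z): the term z*(-z/tan(z) + 2)/sin(z) was incorrectly written as z*(-z/tan(z) + 2)/cos(z)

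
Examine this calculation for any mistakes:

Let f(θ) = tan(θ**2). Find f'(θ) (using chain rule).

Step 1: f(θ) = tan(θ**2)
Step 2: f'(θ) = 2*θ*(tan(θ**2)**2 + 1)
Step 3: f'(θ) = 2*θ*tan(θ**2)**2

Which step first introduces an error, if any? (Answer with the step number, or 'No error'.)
Step 3

Step 3 is incorrect due to a dropped term.
The step shows: 2*θ*tan(θ**2)**2
The correct value should be: 2*θ*tan(θ**2)**2 + 2*θ

Explanation: A term was dropped: the term 2*θ was incorrectly omitted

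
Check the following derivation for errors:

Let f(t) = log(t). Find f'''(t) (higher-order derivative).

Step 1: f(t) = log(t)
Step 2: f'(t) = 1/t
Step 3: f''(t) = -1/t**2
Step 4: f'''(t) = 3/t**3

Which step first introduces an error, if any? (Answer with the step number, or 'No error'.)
Step 4

Step 4 is incorrect due to a wrong coefficient.
The step shows: 3/t**3
The correct value should be: 2/t**3

Explanation: The coefficient 2 was incorrectly written as 3: the term 2/t**3 was incorrectly written as 3/t**3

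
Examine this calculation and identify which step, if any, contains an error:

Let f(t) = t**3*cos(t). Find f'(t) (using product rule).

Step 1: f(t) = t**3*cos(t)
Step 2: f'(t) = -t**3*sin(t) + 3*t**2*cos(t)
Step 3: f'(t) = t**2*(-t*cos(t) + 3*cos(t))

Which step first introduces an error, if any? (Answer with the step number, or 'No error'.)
Step 3

Step 3 is incorrect due to a wrong trig function.
The step shows: t**2*(-t*cos(t) + 3*cos(t))
The correct value should be: t**2*(-t*sin(t) + 3*cos(t))

Explanation: sin(t) was incorrectly written as cos(t): the term t**2*(-t*sin(t) + 3*cos(t)) was incorrectly written as t**2*(-t*cos(t) + 3*cos(t))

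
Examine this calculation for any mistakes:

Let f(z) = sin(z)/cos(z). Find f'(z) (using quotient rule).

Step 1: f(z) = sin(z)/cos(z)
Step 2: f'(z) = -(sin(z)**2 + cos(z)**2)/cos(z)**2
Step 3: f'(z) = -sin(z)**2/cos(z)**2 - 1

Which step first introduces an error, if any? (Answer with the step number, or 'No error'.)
Step 2

Step 2 is incorrect due to a sign flip.
The step shows: -(sin(z)**2 + cos(z)**2)/cos(z)**2
The correct value should be: (sin(z)**2 + cos(z)**2)/cos(z)**2

Explanation: The sign of the whole expression was flipped: the term (sin(z)**2 + cos(z)**2)/cos(z)**2 was incorrectly written as -(sin(z)**2 + cos(z)**2)/cos(z)**2
The later steps are derived from this incorrect expression, so the error originates in Step 2.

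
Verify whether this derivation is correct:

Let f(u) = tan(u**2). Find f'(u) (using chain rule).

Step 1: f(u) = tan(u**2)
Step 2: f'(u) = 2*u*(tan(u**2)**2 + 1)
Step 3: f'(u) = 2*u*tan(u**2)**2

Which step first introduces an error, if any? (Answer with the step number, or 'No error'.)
Step 3

Step 3 is incorrect due to a dropped term.
The step shows: 2*u*tan(u**2)**2
The correct value should be: 2*u*tan(u**2)**2 + 2*u

Explanation: A term was dropped: the term 2*u was incorrectly omitted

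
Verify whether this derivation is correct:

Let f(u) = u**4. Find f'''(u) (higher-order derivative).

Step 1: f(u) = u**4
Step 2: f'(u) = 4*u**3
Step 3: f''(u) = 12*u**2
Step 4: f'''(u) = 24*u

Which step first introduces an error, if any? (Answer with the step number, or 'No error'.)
No error

All steps in this derivation are correct.
The final answer f'''(u) = 24*u is valid.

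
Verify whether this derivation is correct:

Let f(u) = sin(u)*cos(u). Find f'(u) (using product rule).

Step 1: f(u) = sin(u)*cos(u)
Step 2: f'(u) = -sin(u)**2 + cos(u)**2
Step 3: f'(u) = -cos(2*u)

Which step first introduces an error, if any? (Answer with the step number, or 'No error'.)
Step 3

Step 3 is incorrect due to a sign flip.
The step shows: -cos(2*u)
The correct value should be: cos(2*u)

Explanation: The sign of the whole expression was flipped: the term cos(2*u) was incorrectly written as -cos(2*u)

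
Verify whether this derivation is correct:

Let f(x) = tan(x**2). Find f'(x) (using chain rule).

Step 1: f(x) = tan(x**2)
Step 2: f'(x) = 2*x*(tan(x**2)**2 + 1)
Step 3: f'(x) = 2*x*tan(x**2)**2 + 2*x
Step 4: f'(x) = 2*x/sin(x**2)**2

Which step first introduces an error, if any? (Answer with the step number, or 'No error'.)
Step 4

Step 4 is incorrect due to a wrong trig function.
The step shows: 2*x/sin(x**2)**2
The correct value should be: 2*x/cos(x**2)**2

Explanation: cos(x**2) was incorrectly written as sin(x**2): the term 2*x/cos(x**2)**2 was incorrectly written as 2*x/sin(x**2)**2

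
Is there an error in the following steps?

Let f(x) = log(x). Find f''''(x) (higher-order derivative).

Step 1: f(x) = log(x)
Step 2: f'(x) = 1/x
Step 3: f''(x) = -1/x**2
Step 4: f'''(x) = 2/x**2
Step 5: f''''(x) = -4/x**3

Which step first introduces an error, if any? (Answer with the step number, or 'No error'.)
Step 4

Step 4 is incorrect due to a wrong exponent.
The step shows: 2/x**2
The correct value should be: 2/x**3

Explanation: The exponent -3 on x was incorrectly written as -2: the term 2/x**3 was incorrectly written as 2/x**2
The later steps are derived from this incorrect expression, so the error originates in Step 4.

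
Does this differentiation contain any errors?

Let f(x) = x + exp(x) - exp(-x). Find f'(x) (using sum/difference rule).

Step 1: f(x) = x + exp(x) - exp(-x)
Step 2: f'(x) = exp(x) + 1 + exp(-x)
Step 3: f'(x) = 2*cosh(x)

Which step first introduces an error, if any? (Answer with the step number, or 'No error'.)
Step 3

Step 3 is incorrect due to a dropped term.
The step shows: 2*cosh(x)
The correct value should be: 2*cosh(x) + 1

Explanation: A term was dropped: the term 1 was incorrectly omitted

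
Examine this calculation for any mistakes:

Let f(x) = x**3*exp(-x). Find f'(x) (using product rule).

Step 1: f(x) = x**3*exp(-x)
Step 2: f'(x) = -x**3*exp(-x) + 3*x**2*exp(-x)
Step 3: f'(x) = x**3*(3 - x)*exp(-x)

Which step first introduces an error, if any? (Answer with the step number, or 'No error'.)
Step 3

Step 3 is incorrect due to a wrong exponent.
The step shows: x**3*(3 - x)*exp(-x)
The correct value should be: x**2*(3 - x)*exp(-x)

Explanation: The exponent 2 on x was incorrectly written as 3: the term x**2*(3 - x)*exp(-x) was incorrectly written as x**3*(3 - x)*exp(-x)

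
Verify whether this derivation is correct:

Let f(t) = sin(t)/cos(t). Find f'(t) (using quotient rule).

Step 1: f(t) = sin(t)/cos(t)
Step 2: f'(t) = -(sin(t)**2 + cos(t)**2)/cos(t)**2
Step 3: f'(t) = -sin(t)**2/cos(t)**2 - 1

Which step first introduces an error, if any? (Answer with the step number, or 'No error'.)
Step 2

Step 2 is incorrect due to a sign flip.
The step shows: -(sin(t)**2 + cos(t)**2)/cos(t)**2
The correct value should be: (sin(t)**2 + cos(t)**2)/cos(t)**2

Explanation: The sign of the whole expression was flipped: the term (sin(t)**2 + cos(t)**2)/cos(t)**2 was incorrectly written as -(sin(t)**2 + cos(t)**2)/cos(t)**2
The later steps are derived from this incorrect expression, so the error originates in Step 2.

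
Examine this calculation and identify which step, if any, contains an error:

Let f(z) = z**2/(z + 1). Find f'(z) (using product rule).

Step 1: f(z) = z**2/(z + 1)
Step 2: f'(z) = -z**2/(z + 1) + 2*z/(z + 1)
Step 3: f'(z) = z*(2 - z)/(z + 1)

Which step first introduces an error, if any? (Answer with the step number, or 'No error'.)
Step 2

Step 2 is incorrect due to a wrong exponent.
The step shows: -z**2/(z + 1) + 2*z/(z + 1)
The correct value should be: -z**2/(z + 1)**2 + 2*z/(z + 1)

Explanation: The exponent -2 on z + 1 was incorrectly written as -1: the term -z**2/(z + 1)**2 was incorrectly written as -z**2/(z + 1)
The later steps are derived from this incorrect expression, so the error originates in Step 2.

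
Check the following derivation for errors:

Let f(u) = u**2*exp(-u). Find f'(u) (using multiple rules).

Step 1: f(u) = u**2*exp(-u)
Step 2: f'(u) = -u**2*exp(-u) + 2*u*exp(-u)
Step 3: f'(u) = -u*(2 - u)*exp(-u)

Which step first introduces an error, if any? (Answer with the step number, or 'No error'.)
Step 3

Step 3 is incorrect due to a sign flip.
The step shows: -u*(2 - u)*exp(-u)
The correct value should be: u*(2 - u)*exp(-u)

Explanation: The sign of the whole expression was flipped: the term u*(2 - u)*exp(-u) was incorrectly written as -u*(2 - u)*exp(-u)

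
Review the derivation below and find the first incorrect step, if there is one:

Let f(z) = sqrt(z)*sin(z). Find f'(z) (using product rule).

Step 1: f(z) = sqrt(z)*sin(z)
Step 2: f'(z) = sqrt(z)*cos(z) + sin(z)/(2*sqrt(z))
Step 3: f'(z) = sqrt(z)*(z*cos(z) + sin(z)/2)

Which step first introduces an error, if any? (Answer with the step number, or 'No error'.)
Step 3

Step 3 is incorrect due to a wrong exponent.
The step shows: sqrt(z)*(z*cos(z) + sin(z)/2)
The correct value should be: (z*cos(z) + sin(z)/2)/sqrt(z)

Explanation: The exponent -1/2 on z was incorrectly written as 1/2: the term (z*cos(z) + sin(z)/2)/sqrt(z) was incorrectly written as sqrt(z)*(z*cos(z) + sin(z)/2)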